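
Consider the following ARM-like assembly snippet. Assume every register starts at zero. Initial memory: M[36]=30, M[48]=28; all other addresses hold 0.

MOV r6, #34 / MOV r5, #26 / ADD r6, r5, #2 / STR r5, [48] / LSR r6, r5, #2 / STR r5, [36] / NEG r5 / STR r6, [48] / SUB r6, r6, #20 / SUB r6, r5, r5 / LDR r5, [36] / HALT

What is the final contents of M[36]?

26

after MOV r6, #34: r6=34
after MOV r5, #26: r5=26
after ADD r6, r5, #2: r6=26+2=28
STR r5, [48] → M[48]=26
after LSR r6, r5, #2: r6=26>>2=6
STR r5, [36] → M[36]=26
after NEG r5: r5=-(26)=-26
STR r6, [48] → M[48]=6
after SUB r6, r6, #20: r6=6-20=-14
after SUB r6, r5, r5: r6=(-26)-(-26)=0
after LDR r5, [36]: r5=M[36]=26
halt.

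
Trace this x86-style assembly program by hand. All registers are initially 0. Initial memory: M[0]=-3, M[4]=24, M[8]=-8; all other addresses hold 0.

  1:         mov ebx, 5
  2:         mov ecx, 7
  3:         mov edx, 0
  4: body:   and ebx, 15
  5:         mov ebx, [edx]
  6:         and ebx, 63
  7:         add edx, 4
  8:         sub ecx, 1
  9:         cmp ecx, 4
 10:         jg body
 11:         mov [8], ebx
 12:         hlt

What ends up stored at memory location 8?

mov ebx, 5 → ebx=5
mov ecx, 7 → ecx=7
mov edx, 0 → edx=0
and ebx, 15 → ebx=5&15=5
mov ebx, [edx] → ebx=M[0]=-3
and ebx, 63 → ebx=(-3)&63=61
add edx, 4 → edx=0+4=4
sub ecx, 1 → ecx=7-1=6
cmp ecx, 4  (cmp 6,4)
jg body: taken
and ebx, 15 → ebx=61&15=13
mov ebx, [edx] → ebx=M[4]=24
and ebx, 63 → ebx=24&63=24
add edx, 4 → edx=4+4=8
sub ecx, 1 → ecx=6-1=5
cmp ecx, 4  (cmp 5,4)
jg body: taken
and ebx, 15 → ebx=24&15=8
mov ebx, [edx] → ebx=M[8]=-8
and ebx, 63 → ebx=(-8)&63=56
add edx, 4 → edx=8+4=12
sub ecx, 1 → ecx=5-1=4
cmp ecx, 4  (cmp 4,4)
jg body: not taken
mov [8], ebx → M[8]=56
halt.

56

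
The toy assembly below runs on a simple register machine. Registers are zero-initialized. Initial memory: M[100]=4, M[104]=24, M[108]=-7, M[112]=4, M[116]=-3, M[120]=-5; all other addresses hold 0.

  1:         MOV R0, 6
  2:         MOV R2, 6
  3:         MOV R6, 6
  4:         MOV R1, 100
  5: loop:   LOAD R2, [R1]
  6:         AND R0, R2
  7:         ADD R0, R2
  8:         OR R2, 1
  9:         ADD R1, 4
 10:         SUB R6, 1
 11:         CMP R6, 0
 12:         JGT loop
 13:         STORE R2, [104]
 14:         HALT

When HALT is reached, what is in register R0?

-4

after MOV R0, 6: R0=6
after MOV R2, 6: R2=6
after MOV R6, 6: R6=6
after MOV R1, 100: R1=100
after LOAD R2, [R1]: R2=M[100]=4
after AND R0, R2: R0=6&4=4
after ADD R0, R2: R0=4+4=8
after OR R2, 1: R2=4|1=5
after ADD R1, 4: R1=100+4=104
after SUB R6, 1: R6=6-1=5
CMP R6, 0  (cmp 5,0)
JGT loop: taken
after LOAD R2, [R1]: R2=M[104]=24
after AND R0, R2: R0=8&24=8
after ADD R0, R2: R0=8+24=32
after OR R2, 1: R2=24|1=25
after ADD R1, 4: R1=104+4=108
after SUB R6, 1: R6=5-1=4
CMP R6, 0  (cmp 4,0)
JGT loop: taken
after LOAD R2, [R1]: R2=M[108]=-7
after AND R0, R2: R0=32&(-7)=32
after ADD R0, R2: R0=32+(-7)=25
after OR R2, 1: R2=(-7)|1=-7
after ADD R1, 4: R1=108+4=112
after SUB R6, 1: R6=4-1=3
CMP R6, 0  (cmp 3,0)
JGT loop: taken
after LOAD R2, [R1]: R2=M[112]=4
after AND R0, R2: R0=25&4=0
after ADD R0, R2: R0=0+4=4
after OR R2, 1: R2=4|1=5
after ADD R1, 4: R1=112+4=116
after SUB R6, 1: R6=3-1=2
CMP R6, 0  (cmp 2,0)
JGT loop: taken
after LOAD R2, [R1]: R2=M[116]=-3
after AND R0, R2: R0=4&(-3)=4
after ADD R0, R2: R0=4+(-3)=1
after OR R2, 1: R2=(-3)|1=-3
after ADD R1, 4: R1=116+4=120
after SUB R6, 1: R6=2-1=1
CMP R6, 0  (cmp 1,0)
JGT loop: taken
after LOAD R2, [R1]: R2=M[120]=-5
after AND R0, R2: R0=1&(-5)=1
after ADD R0, R2: R0=1+(-5)=-4
after OR R2, 1: R2=(-5)|1=-5
after ADD R1, 4: R1=120+4=124
after SUB R6, 1: R6=1-1=0
CMP R6, 0  (cmp 0,0)
JGT loop: not taken
STORE R2, [104] → M[104]=-5
halt.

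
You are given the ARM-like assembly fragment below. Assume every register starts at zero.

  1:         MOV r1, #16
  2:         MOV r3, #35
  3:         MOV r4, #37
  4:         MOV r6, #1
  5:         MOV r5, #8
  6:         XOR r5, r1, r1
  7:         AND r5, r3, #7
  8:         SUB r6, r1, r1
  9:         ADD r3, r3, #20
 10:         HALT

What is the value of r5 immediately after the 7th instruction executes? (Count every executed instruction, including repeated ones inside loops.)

MOV r1, #16 → r1=16
MOV r3, #35 → r3=35
MOV r4, #37 → r4=37
MOV r6, #1 → r6=1
MOV r5, #8 → r5=8
XOR r5, r1, r1 → r5=16^16=0
AND r5, r3, #7 → r5=35&7=3
After step 7: r5 = 3.

3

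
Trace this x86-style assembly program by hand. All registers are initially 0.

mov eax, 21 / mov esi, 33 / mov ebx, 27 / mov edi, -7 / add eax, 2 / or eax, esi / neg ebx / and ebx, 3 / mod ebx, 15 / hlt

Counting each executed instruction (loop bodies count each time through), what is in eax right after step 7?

eax=21
esi=33
ebx=27
edi=-7
eax=21+2=23
eax=23|33=55
ebx=-(27)=-27
After step 7: eax = 55.

55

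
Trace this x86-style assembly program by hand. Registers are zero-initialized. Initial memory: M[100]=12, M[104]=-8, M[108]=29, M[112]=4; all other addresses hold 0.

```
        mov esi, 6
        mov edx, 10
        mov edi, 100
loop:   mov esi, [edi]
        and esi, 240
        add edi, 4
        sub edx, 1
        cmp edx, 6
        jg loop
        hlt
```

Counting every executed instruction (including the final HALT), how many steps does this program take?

after mov esi, 6: esi=6
after mov edx, 10: edx=10
after mov edi, 100: edi=100
after mov esi, [edi]: esi=M[100]=12
after and esi, 240: esi=12&240=0
after add edi, 4: edi=100+4=104
after sub edx, 1: edx=10-1=9
cmp edx, 6  (cmp 9,6)
jg loop: taken
after mov esi, [edi]: esi=M[104]=-8
after and esi, 240: esi=(-8)&240=240
after add edi, 4: edi=104+4=108
after sub edx, 1: edx=9-1=8
cmp edx, 6  (cmp 8,6)
jg loop: taken
after mov esi, [edi]: esi=M[108]=29
after and esi, 240: esi=29&240=16
after add edi, 4: edi=108+4=112
after sub edx, 1: edx=8-1=7
cmp edx, 6  (cmp 7,6)
jg loop: taken
after mov esi, [edi]: esi=M[112]=4
after and esi, 240: esi=4&240=0
after add edi, 4: edi=112+4=116
after sub edx, 1: edx=7-1=6
cmp edx, 6  (cmp 6,6)
jg loop: not taken
halt.
Total executed instructions: 28.

28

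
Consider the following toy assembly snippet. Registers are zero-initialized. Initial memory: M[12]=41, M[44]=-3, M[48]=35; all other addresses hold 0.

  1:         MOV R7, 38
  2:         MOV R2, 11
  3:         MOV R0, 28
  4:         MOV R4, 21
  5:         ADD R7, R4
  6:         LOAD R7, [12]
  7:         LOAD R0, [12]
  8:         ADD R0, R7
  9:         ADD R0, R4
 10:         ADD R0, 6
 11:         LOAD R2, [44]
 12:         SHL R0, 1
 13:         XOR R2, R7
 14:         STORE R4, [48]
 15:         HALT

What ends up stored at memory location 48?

21

R7=38
R2=11
R0=28
R4=21
R7=38+21=59
R7=M[12]=41
R0=M[12]=41
R0=41+41=82
R0=82+21=103
R0=103+6=109
R2=M[44]=-3
R0=109<<1=218
R2=(-3)^41=-44
STORE R4, [48] → M[48]=21
halt.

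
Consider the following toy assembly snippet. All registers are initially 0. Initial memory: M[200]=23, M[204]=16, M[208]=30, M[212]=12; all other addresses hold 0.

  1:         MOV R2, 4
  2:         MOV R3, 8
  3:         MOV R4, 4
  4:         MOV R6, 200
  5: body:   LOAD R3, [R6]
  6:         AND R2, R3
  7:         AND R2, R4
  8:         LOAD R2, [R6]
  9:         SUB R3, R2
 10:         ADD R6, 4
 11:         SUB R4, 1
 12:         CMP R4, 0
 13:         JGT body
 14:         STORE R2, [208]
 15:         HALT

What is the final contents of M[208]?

R2=4
R3=8
R4=4
R6=200
R3=M[200]=23
R2=4&23=4
R2=4&4=4
R2=M[200]=23
R3=23-23=0
R6=200+4=204
R4=4-1=3
CMP R4, 0  (cmp 3,0)
JGT body: taken
R3=M[204]=16
R2=23&16=16
R2=16&3=0
R2=M[204]=16
R3=16-16=0
R6=204+4=208
R4=3-1=2
CMP R4, 0  (cmp 2,0)
JGT body: taken
R3=M[208]=30
R2=16&30=16
R2=16&2=0
R2=M[208]=30
R3=30-30=0
R6=208+4=212
R4=2-1=1
CMP R4, 0  (cmp 1,0)
JGT body: taken
R3=M[212]=12
R2=30&12=12
R2=12&1=0
R2=M[212]=12
R3=12-12=0
R6=212+4=216
R4=1-1=0
CMP R4, 0  (cmp 0,0)
JGT body: not taken
STORE R2, [208] → M[208]=12
halt.

12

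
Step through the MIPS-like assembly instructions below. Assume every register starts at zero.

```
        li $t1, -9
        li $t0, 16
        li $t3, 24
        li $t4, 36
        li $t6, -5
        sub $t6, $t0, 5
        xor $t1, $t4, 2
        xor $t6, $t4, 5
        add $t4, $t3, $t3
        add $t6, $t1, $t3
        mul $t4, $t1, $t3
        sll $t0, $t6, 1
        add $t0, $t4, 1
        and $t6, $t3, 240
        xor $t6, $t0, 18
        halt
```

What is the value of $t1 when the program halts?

38

$t1=-9
$t0=16
$t3=24
$t4=36
$t6=-5
$t6=16-5=11
$t1=36^2=38
$t6=36^5=33
$t4=24+24=48
$t6=38+24=62
$t4=38*24=912
$t0=62<<1=124
$t0=912+1=913
$t6=24&240=16
$t6=913^18=899
halt.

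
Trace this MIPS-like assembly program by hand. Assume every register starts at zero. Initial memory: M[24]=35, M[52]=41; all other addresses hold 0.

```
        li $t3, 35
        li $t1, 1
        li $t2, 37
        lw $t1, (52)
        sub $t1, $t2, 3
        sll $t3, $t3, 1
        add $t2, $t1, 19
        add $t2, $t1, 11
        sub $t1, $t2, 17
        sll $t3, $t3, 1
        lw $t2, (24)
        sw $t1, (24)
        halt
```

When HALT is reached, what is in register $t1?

after li $t3, 35: $t3=35
after li $t1, 1: $t1=1
after li $t2, 37: $t2=37
after lw $t1, (52): $t1=M[52]=41
after sub $t1, $t2, 3: $t1=37-3=34
after sll $t3, $t3, 1: $t3=35<<1=70
after add $t2, $t1, 19: $t2=34+19=53
after add $t2, $t1, 11: $t2=34+11=45
after sub $t1, $t2, 17: $t1=45-17=28
after sll $t3, $t3, 1: $t3=70<<1=140
after lw $t2, (24): $t2=M[24]=35
sw $t1, (24) → M[24]=28
halt.

28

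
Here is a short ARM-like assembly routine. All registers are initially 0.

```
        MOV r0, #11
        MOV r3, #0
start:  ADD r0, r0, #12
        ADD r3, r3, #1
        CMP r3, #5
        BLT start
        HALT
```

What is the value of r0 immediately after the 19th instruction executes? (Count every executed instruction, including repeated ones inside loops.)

MOV r0, #11 → r0=11
MOV r3, #0 → r3=0
ADD r0, r0, #12 → r0=11+12=23
ADD r3, r3, #1 → r3=0+1=1
CMP r3, #5  (cmp 1,5)
BLT start: taken
ADD r0, r0, #12 → r0=23+12=35
ADD r3, r3, #1 → r3=1+1=2
CMP r3, #5  (cmp 2,5)
BLT start: taken
ADD r0, r0, #12 → r0=35+12=47
ADD r3, r3, #1 → r3=2+1=3
CMP r3, #5  (cmp 3,5)
BLT start: taken
ADD r0, r0, #12 → r0=47+12=59
ADD r3, r3, #1 → r3=3+1=4
CMP r3, #5  (cmp 4,5)
BLT start: taken
ADD r0, r0, #12 → r0=59+12=71
After step 19: r0 = 71.

71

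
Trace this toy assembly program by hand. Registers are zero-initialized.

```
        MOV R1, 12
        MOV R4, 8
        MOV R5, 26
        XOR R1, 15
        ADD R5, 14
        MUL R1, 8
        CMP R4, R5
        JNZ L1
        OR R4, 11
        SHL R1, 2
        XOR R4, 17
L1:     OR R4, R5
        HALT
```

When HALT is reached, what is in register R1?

MOV R1, 12 → R1=12
MOV R4, 8 → R4=8
MOV R5, 26 → R5=26
XOR R1, 15 → R1=12^15=3
ADD R5, 14 → R5=26+14=40
MUL R1, 8 → R1=3*8=24
CMP R4, R5  (cmp 8,40)
JNZ L1: taken
OR R4, R5 → R4=8|40=40
halt.

24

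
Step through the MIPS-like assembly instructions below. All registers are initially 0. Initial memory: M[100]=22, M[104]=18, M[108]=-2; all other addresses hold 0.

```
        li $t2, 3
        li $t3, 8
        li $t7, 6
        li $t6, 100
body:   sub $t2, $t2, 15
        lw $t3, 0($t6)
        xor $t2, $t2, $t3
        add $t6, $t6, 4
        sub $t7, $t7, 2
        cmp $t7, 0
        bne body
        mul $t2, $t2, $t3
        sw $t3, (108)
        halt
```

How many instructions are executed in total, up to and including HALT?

after li $t2, 3: $t2=3
after li $t3, 8: $t3=8
after li $t7, 6: $t7=6
after li $t6, 100: $t6=100
after sub $t2, $t2, 15: $t2=3-15=-12
after lw $t3, 0($t6): $t3=M[100]=22
after xor $t2, $t2, $t3: $t2=(-12)^22=-30
after add $t6, $t6, 4: $t6=100+4=104
after sub $t7, $t7, 2: $t7=6-2=4
cmp $t7, 0  (cmp 4,0)
bne body: taken
after sub $t2, $t2, 15: $t2=(-30)-15=-45
after lw $t3, 0($t6): $t3=M[104]=18
after xor $t2, $t2, $t3: $t2=(-45)^18=-63
after add $t6, $t6, 4: $t6=104+4=108
after sub $t7, $t7, 2: $t7=4-2=2
cmp $t7, 0  (cmp 2,0)
bne body: taken
after sub $t2, $t2, 15: $t2=(-63)-15=-78
after lw $t3, 0($t6): $t3=M[108]=-2
after xor $t2, $t2, $t3: $t2=(-78)^(-2)=76
after add $t6, $t6, 4: $t6=108+4=112
after sub $t7, $t7, 2: $t7=2-2=0
cmp $t7, 0  (cmp 0,0)
bne body: not taken
after mul $t2, $t2, $t3: $t2=76*(-2)=-152
sw $t3, (108) → M[108]=-2
halt.
Total executed instructions: 28.

28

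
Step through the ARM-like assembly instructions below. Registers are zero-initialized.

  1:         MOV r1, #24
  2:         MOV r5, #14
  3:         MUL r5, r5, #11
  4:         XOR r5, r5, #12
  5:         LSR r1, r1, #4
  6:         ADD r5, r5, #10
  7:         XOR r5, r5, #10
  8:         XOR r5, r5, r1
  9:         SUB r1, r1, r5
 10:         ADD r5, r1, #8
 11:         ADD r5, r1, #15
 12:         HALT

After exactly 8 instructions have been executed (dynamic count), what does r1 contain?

after MOV r1, #24: r1=24
after MOV r5, #14: r5=14
after MUL r5, r5, #11: r5=14*11=154
after XOR r5, r5, #12: r5=154^12=150
after LSR r1, r1, #4: r1=24>>4=1
after ADD r5, r5, #10: r5=150+10=160
after XOR r5, r5, #10: r5=160^10=170
after XOR r5, r5, r1: r5=170^1=171
After step 8: r1 = 1.

1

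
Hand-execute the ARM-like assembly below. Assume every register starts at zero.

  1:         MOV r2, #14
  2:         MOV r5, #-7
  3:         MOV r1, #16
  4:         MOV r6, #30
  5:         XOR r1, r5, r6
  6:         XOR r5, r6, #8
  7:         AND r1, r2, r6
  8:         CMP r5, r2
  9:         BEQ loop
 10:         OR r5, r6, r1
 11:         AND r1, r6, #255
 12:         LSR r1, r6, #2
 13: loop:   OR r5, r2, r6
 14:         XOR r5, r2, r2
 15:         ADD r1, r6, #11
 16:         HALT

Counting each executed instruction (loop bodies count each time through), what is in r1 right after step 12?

7

MOV r2, #14 → r2=14
MOV r5, #-7 → r5=-7
MOV r1, #16 → r1=16
MOV r6, #30 → r6=30
XOR r1, r5, r6 → r1=(-7)^30=-25
XOR r5, r6, #8 → r5=30^8=22
AND r1, r2, r6 → r1=14&30=14
CMP r5, r2  (cmp 22,14)
BEQ loop: not taken
OR r5, r6, r1 → r5=30|14=30
AND r1, r6, #255 → r1=30&255=30
LSR r1, r6, #2 → r1=30>>2=7
After step 12: r1 = 7.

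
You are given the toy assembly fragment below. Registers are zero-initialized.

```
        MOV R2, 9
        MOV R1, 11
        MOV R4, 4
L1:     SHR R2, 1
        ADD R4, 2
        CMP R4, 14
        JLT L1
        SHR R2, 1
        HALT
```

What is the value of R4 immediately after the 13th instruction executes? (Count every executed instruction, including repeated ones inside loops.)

10

R2=9
R1=11
R4=4
R2=9>>1=4
R4=4+2=6
CMP R4, 14  (cmp 6,14)
JLT L1: taken
R2=4>>1=2
R4=6+2=8
CMP R4, 14  (cmp 8,14)
JLT L1: taken
R2=2>>1=1
R4=8+2=10
After step 13: R4 = 10.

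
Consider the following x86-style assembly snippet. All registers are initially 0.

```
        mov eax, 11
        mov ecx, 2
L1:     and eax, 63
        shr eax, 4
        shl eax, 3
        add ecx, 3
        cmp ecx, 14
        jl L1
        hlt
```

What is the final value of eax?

0

after mov eax, 11: eax=11
after mov ecx, 2: ecx=2
after and eax, 63: eax=11&63=11
after shr eax, 4: eax=11>>4=0
after shl eax, 3: eax=0<<3=0
after add ecx, 3: ecx=2+3=5
cmp ecx, 14  (cmp 5,14)
jl L1: taken
after and eax, 63: eax=0&63=0
after shr eax, 4: eax=0>>4=0
after shl eax, 3: eax=0<<3=0
after add ecx, 3: ecx=5+3=8
cmp ecx, 14  (cmp 8,14)
jl L1: taken
after and eax, 63: eax=0&63=0
after shr eax, 4: eax=0>>4=0
after shl eax, 3: eax=0<<3=0
after add ecx, 3: ecx=8+3=11
cmp ecx, 14  (cmp 11,14)
jl L1: taken
after and eax, 63: eax=0&63=0
after shr eax, 4: eax=0>>4=0
after shl eax, 3: eax=0<<3=0
after add ecx, 3: ecx=11+3=14
cmp ecx, 14  (cmp 14,14)
jl L1: not taken
halt.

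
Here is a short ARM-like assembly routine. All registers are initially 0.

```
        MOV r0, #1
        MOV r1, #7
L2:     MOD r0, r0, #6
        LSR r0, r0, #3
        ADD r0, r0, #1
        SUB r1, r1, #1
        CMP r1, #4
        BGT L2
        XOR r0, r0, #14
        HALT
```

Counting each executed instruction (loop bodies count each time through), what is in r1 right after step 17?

r0=1
r1=7
r0=1%6=1
r0=1>>3=0
r0=0+1=1
r1=7-1=6
CMP r1, #4  (cmp 6,4)
BGT L2: taken
r0=1%6=1
r0=1>>3=0
r0=0+1=1
r1=6-1=5
CMP r1, #4  (cmp 5,4)
BGT L2: taken
r0=1%6=1
r0=1>>3=0
r0=0+1=1
After step 17: r1 = 5.

5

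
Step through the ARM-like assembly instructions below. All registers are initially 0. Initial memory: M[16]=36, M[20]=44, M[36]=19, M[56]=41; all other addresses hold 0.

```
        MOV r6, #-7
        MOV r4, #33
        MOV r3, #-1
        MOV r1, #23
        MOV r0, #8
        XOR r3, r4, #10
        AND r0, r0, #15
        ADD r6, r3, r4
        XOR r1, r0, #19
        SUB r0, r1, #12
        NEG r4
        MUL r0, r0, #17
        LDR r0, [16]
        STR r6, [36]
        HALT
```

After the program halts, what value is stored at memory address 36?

76

r6=-7
r4=33
r3=-1
r1=23
r0=8
r3=33^10=43
r0=8&15=8
r6=43+33=76
r1=8^19=27
r0=27-12=15
r4=-(33)=-33
r0=15*17=255
r0=M[16]=36
STR r6, [36] → M[36]=76
halt.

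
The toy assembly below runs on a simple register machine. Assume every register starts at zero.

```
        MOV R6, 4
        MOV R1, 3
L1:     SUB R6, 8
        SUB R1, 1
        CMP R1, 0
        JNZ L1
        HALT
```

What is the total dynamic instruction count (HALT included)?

15

MOV R6, 4 → R6=4
MOV R1, 3 → R1=3
SUB R6, 8 → R6=4-8=-4
SUB R1, 1 → R1=3-1=2
CMP R1, 0  (cmp 2,0)
JNZ L1: taken
SUB R6, 8 → R6=(-4)-8=-12
SUB R1, 1 → R1=2-1=1
CMP R1, 0  (cmp 1,0)
JNZ L1: taken
SUB R6, 8 → R6=(-12)-8=-20
SUB R1, 1 → R1=1-1=0
CMP R1, 0  (cmp 0,0)
JNZ L1: not taken
halt.
Total executed instructions: 15.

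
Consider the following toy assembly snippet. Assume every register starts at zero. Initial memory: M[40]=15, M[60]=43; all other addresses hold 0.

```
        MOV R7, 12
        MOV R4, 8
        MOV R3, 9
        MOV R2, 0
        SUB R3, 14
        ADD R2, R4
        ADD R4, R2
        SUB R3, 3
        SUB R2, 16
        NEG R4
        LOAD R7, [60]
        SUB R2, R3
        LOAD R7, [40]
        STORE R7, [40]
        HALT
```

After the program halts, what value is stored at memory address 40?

15

R7=12
R4=8
R3=9
R2=0
R3=9-14=-5
R2=0+8=8
R4=8+8=16
R3=(-5)-3=-8
R2=8-16=-8
R4=-(16)=-16
R7=M[60]=43
R2=(-8)-(-8)=0
R7=M[40]=15
STORE R7, [40] → M[40]=15
halt.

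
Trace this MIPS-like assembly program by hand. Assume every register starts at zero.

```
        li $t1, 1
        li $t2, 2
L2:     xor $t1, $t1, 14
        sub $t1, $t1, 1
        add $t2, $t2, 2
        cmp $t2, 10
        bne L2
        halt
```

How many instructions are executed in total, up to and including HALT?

after li $t1, 1: $t1=1
after li $t2, 2: $t2=2
after xor $t1, $t1, 14: $t1=1^14=15
after sub $t1, $t1, 1: $t1=15-1=14
after add $t2, $t2, 2: $t2=2+2=4
cmp $t2, 10  (cmp 4,10)
bne L2: taken
after xor $t1, $t1, 14: $t1=14^14=0
after sub $t1, $t1, 1: $t1=0-1=-1
after add $t2, $t2, 2: $t2=4+2=6
cmp $t2, 10  (cmp 6,10)
bne L2: taken
after xor $t1, $t1, 14: $t1=(-1)^14=-15
after sub $t1, $t1, 1: $t1=(-15)-1=-16
after add $t2, $t2, 2: $t2=6+2=8
cmp $t2, 10  (cmp 8,10)
bne L2: taken
after xor $t1, $t1, 14: $t1=(-16)^14=-2
after sub $t1, $t1, 1: $t1=(-2)-1=-3
after add $t2, $t2, 2: $t2=8+2=10
cmp $t2, 10  (cmp 10,10)
bne L2: not taken
halt.
Total executed instructions: 23.

23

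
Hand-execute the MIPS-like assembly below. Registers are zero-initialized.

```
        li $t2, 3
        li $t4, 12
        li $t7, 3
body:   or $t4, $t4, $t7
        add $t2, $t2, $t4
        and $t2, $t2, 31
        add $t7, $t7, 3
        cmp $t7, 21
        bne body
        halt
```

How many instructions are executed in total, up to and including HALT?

$t2=3
$t4=12
$t7=3
$t4=12|3=15
$t2=3+15=18
$t2=18&31=18
$t7=3+3=6
cmp $t7, 21  (cmp 6,21)
bne body: taken
$t4=15|6=15
$t2=18+15=33
$t2=33&31=1
$t7=6+3=9
cmp $t7, 21  (cmp 9,21)
bne body: taken
$t4=15|9=15
$t2=1+15=16
$t2=16&31=16
$t7=9+3=12
cmp $t7, 21  (cmp 12,21)
bne body: taken
$t4=15|12=15
$t2=16+15=31
$t2=31&31=31
$t7=12+3=15
cmp $t7, 21  (cmp 15,21)
bne body: taken
$t4=15|15=15
$t2=31+15=46
$t2=46&31=14
$t7=15+3=18
cmp $t7, 21  (cmp 18,21)
bne body: taken
$t4=15|18=31
$t2=14+31=45
$t2=45&31=13
$t7=18+3=21
cmp $t7, 21  (cmp 21,21)
bne body: not taken
halt.
Total executed instructions: 40.

40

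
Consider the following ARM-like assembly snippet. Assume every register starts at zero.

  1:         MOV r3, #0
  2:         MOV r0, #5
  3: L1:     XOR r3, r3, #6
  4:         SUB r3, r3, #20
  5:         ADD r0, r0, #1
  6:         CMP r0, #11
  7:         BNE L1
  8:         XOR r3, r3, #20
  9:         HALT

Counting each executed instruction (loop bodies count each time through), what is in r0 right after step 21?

9

after MOV r3, #0: r3=0
after MOV r0, #5: r0=5
after XOR r3, r3, #6: r3=0^6=6
after SUB r3, r3, #20: r3=6-20=-14
after ADD r0, r0, #1: r0=5+1=6
CMP r0, #11  (cmp 6,11)
BNE L1: taken
after XOR r3, r3, #6: r3=(-14)^6=-12
after SUB r3, r3, #20: r3=(-12)-20=-32
after ADD r0, r0, #1: r0=6+1=7
CMP r0, #11  (cmp 7,11)
BNE L1: taken
after XOR r3, r3, #6: r3=(-32)^6=-26
after SUB r3, r3, #20: r3=(-26)-20=-46
after ADD r0, r0, #1: r0=7+1=8
CMP r0, #11  (cmp 8,11)
BNE L1: taken
after XOR r3, r3, #6: r3=(-46)^6=-44
after SUB r3, r3, #20: r3=(-44)-20=-64
after ADD r0, r0, #1: r0=8+1=9
CMP r0, #11  (cmp 9,11)
After step 21: r0 = 9.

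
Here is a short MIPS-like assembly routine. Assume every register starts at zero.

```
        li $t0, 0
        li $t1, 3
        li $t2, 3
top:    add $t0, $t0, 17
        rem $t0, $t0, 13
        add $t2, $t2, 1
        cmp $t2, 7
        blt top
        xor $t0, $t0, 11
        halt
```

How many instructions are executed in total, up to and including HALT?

25

li $t0, 0 → $t0=0
li $t1, 3 → $t1=3
li $t2, 3 → $t2=3
add $t0, $t0, 17 → $t0=0+17=17
rem $t0, $t0, 13 → $t0=17%13=4
add $t2, $t2, 1 → $t2=3+1=4
cmp $t2, 7  (cmp 4,7)
blt top: taken
add $t0, $t0, 17 → $t0=4+17=21
rem $t0, $t0, 13 → $t0=21%13=8
add $t2, $t2, 1 → $t2=4+1=5
cmp $t2, 7  (cmp 5,7)
blt top: taken
add $t0, $t0, 17 → $t0=8+17=25
rem $t0, $t0, 13 → $t0=25%13=12
add $t2, $t2, 1 → $t2=5+1=6
cmp $t2, 7  (cmp 6,7)
blt top: taken
add $t0, $t0, 17 → $t0=12+17=29
rem $t0, $t0, 13 → $t0=29%13=3
add $t2, $t2, 1 → $t2=6+1=7
cmp $t2, 7  (cmp 7,7)
blt top: not taken
xor $t0, $t0, 11 → $t0=3^11=8
halt.
Total executed instructions: 25.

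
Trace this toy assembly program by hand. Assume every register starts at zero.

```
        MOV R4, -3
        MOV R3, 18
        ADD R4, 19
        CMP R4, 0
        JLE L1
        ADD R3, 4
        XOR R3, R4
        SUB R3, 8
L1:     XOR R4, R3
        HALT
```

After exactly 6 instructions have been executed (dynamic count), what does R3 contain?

R4=-3
R3=18
R4=(-3)+19=16
CMP R4, 0  (cmp 16,0)
JLE L1: not taken
R3=18+4=22
After step 6: R3 = 22.

22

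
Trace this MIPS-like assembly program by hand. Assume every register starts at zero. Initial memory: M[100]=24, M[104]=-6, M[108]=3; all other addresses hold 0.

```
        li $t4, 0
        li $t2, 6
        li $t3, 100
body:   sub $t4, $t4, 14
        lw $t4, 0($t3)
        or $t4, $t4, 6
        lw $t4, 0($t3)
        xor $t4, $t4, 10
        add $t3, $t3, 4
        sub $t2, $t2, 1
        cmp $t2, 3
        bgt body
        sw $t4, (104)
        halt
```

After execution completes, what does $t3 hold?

112

after li $t4, 0: $t4=0
after li $t2, 6: $t2=6
after li $t3, 100: $t3=100
after sub $t4, $t4, 14: $t4=0-14=-14
after lw $t4, 0($t3): $t4=M[100]=24
after or $t4, $t4, 6: $t4=24|6=30
after lw $t4, 0($t3): $t4=M[100]=24
after xor $t4, $t4, 10: $t4=24^10=18
after add $t3, $t3, 4: $t3=100+4=104
after sub $t2, $t2, 1: $t2=6-1=5
cmp $t2, 3  (cmp 5,3)
bgt body: taken
after sub $t4, $t4, 14: $t4=18-14=4
after lw $t4, 0($t3): $t4=M[104]=-6
after or $t4, $t4, 6: $t4=(-6)|6=-2
after lw $t4, 0($t3): $t4=M[104]=-6
after xor $t4, $t4, 10: $t4=(-6)^10=-16
after add $t3, $t3, 4: $t3=104+4=108
after sub $t2, $t2, 1: $t2=5-1=4
cmp $t2, 3  (cmp 4,3)
bgt body: taken
after sub $t4, $t4, 14: $t4=(-16)-14=-30
after lw $t4, 0($t3): $t4=M[108]=3
after or $t4, $t4, 6: $t4=3|6=7
after lw $t4, 0($t3): $t4=M[108]=3
after xor $t4, $t4, 10: $t4=3^10=9
after add $t3, $t3, 4: $t3=108+4=112
after sub $t2, $t2, 1: $t2=4-1=3
cmp $t2, 3  (cmp 3,3)
bgt body: not taken
sw $t4, (104) → M[104]=9
halt.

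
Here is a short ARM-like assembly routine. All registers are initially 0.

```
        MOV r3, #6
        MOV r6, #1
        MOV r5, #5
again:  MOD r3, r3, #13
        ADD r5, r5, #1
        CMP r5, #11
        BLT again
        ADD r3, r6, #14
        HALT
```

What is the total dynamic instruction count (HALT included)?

29

after MOV r3, #6: r3=6
after MOV r6, #1: r6=1
after MOV r5, #5: r5=5
after MOD r3, r3, #13: r3=6%13=6
after ADD r5, r5, #1: r5=5+1=6
CMP r5, #11  (cmp 6,11)
BLT again: taken
after MOD r3, r3, #13: r3=6%13=6
after ADD r5, r5, #1: r5=6+1=7
CMP r5, #11  (cmp 7,11)
BLT again: taken
after MOD r3, r3, #13: r3=6%13=6
after ADD r5, r5, #1: r5=7+1=8
CMP r5, #11  (cmp 8,11)
BLT again: taken
after MOD r3, r3, #13: r3=6%13=6
after ADD r5, r5, #1: r5=8+1=9
CMP r5, #11  (cmp 9,11)
BLT again: taken
after MOD r3, r3, #13: r3=6%13=6
after ADD r5, r5, #1: r5=9+1=10
CMP r5, #11  (cmp 10,11)
BLT again: taken
after MOD r3, r3, #13: r3=6%13=6
after ADD r5, r5, #1: r5=10+1=11
CMP r5, #11  (cmp 11,11)
BLT again: not taken
after ADD r3, r6, #14: r3=1+14=15
halt.
Total executed instructions: 29.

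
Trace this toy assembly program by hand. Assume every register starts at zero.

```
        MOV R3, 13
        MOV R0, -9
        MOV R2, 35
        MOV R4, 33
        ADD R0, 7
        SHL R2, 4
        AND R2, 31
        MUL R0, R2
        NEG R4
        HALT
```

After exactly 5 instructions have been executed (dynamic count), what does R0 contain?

-2

after MOV R3, 13: R3=13
after MOV R0, -9: R0=-9
after MOV R2, 35: R2=35
after MOV R4, 33: R4=33
after ADD R0, 7: R0=(-9)+7=-2
After step 5: R0 = -2.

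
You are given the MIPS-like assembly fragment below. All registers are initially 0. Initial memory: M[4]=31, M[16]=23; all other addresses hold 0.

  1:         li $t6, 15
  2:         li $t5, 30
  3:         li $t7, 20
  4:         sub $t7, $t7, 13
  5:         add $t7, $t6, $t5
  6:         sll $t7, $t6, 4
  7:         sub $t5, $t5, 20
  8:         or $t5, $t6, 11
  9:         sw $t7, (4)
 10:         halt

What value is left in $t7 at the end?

li $t6, 15 → $t6=15
li $t5, 30 → $t5=30
li $t7, 20 → $t7=20
sub $t7, $t7, 13 → $t7=20-13=7
add $t7, $t6, $t5 → $t7=15+30=45
sll $t7, $t6, 4 → $t7=15<<4=240
sub $t5, $t5, 20 → $t5=30-20=10
or $t5, $t6, 11 → $t5=15|11=15
sw $t7, (4) → M[4]=240
halt.

240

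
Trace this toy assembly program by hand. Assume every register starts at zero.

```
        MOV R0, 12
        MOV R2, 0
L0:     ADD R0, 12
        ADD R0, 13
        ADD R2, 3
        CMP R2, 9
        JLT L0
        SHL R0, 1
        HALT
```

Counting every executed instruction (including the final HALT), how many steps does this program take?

MOV R0, 12 → R0=12
MOV R2, 0 → R2=0
ADD R0, 12 → R0=12+12=24
ADD R0, 13 → R0=24+13=37
ADD R2, 3 → R2=0+3=3
CMP R2, 9  (cmp 3,9)
JLT L0: taken
ADD R0, 12 → R0=37+12=49
ADD R0, 13 → R0=49+13=62
ADD R2, 3 → R2=3+3=6
CMP R2, 9  (cmp 6,9)
JLT L0: taken
ADD R0, 12 → R0=62+12=74
ADD R0, 13 → R0=74+13=87
ADD R2, 3 → R2=6+3=9
CMP R2, 9  (cmp 9,9)
JLT L0: not taken
SHL R0, 1 → R0=87<<1=174
halt.
Total executed instructions: 19.

19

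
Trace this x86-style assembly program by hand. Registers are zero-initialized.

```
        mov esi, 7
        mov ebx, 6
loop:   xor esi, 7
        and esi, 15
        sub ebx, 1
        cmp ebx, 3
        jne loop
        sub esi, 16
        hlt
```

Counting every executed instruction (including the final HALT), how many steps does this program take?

esi=7
ebx=6
esi=7^7=0
esi=0&15=0
ebx=6-1=5
cmp ebx, 3  (cmp 5,3)
jne loop: taken
esi=0^7=7
esi=7&15=7
ebx=5-1=4
cmp ebx, 3  (cmp 4,3)
jne loop: taken
esi=7^7=0
esi=0&15=0
ebx=4-1=3
cmp ebx, 3  (cmp 3,3)
jne loop: not taken
esi=0-16=-16
halt.
Total executed instructions: 19.

19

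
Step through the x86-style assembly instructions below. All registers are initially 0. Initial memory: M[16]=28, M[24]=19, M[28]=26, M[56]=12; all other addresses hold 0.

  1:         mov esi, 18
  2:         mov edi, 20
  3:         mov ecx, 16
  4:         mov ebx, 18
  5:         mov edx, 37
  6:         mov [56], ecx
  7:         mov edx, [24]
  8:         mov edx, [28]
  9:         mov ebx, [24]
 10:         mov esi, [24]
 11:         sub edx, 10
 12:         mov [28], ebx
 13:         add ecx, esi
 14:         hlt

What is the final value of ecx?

after mov esi, 18: esi=18
after mov edi, 20: edi=20
after mov ecx, 16: ecx=16
after mov ebx, 18: ebx=18
after mov edx, 37: edx=37
mov [56], ecx → M[56]=16
after mov edx, [24]: edx=M[24]=19
after mov edx, [28]: edx=M[28]=26
after mov ebx, [24]: ebx=M[24]=19
after mov esi, [24]: esi=M[24]=19
after sub edx, 10: edx=26-10=16
mov [28], ebx → M[28]=19
after add ecx, esi: ecx=16+19=35
halt.

35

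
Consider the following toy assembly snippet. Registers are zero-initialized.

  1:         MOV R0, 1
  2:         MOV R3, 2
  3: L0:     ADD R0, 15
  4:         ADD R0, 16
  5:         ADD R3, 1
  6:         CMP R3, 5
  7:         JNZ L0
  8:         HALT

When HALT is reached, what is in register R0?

94

MOV R0, 1 → R0=1
MOV R3, 2 → R3=2
ADD R0, 15 → R0=1+15=16
ADD R0, 16 → R0=16+16=32
ADD R3, 1 → R3=2+1=3
CMP R3, 5  (cmp 3,5)
JNZ L0: taken
ADD R0, 15 → R0=32+15=47
ADD R0, 16 → R0=47+16=63
ADD R3, 1 → R3=3+1=4
CMP R3, 5  (cmp 4,5)
JNZ L0: taken
ADD R0, 15 → R0=63+15=78
ADD R0, 16 → R0=78+16=94
ADD R3, 1 → R3=4+1=5
CMP R3, 5  (cmp 5,5)
JNZ L0: not taken
halt.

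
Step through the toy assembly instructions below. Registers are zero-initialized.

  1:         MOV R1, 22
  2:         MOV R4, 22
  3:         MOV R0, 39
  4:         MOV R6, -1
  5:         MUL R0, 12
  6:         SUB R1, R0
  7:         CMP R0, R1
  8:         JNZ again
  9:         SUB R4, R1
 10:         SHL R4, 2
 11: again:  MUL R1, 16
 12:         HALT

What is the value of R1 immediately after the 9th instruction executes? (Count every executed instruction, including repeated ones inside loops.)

R1=22
R4=22
R0=39
R6=-1
R0=39*12=468
R1=22-468=-446
CMP R0, R1  (cmp 468,-446)
JNZ again: taken
R1=(-446)*16=-7136
After step 9: R1 = -7136.

-7136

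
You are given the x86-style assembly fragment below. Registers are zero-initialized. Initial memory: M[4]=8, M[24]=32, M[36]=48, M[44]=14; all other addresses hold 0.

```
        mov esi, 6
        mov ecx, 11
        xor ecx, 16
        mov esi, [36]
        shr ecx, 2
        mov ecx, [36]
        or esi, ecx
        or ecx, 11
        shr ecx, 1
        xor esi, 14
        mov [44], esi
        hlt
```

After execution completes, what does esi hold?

62

after mov esi, 6: esi=6
after mov ecx, 11: ecx=11
after xor ecx, 16: ecx=11^16=27
after mov esi, [36]: esi=M[36]=48
after shr ecx, 2: ecx=27>>2=6
after mov ecx, [36]: ecx=M[36]=48
after or esi, ecx: esi=48|48=48
after or ecx, 11: ecx=48|11=59
after shr ecx, 1: ecx=59>>1=29
after xor esi, 14: esi=48^14=62
mov [44], esi → M[44]=62
halt.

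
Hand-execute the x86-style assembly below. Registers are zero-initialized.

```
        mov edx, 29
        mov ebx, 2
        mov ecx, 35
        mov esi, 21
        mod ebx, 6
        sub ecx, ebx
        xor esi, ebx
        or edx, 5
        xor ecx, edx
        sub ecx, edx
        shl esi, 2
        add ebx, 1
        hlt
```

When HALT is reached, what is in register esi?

mov edx, 29 → edx=29
mov ebx, 2 → ebx=2
mov ecx, 35 → ecx=35
mov esi, 21 → esi=21
mod ebx, 6 → ebx=2%6=2
sub ecx, ebx → ecx=35-2=33
xor esi, ebx → esi=21^2=23
or edx, 5 → edx=29|5=29
xor ecx, edx → ecx=33^29=60
sub ecx, edx → ecx=60-29=31
shl esi, 2 → esi=23<<2=92
add ebx, 1 → ebx=2+1=3
halt.

92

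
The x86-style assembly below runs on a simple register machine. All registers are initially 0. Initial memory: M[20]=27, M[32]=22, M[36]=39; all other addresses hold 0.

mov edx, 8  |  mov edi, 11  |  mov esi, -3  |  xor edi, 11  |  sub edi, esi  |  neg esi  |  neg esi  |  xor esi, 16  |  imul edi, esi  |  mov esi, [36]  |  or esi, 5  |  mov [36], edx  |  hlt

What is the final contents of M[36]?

after mov edx, 8: edx=8
after mov edi, 11: edi=11
after mov esi, -3: esi=-3
after xor edi, 11: edi=11^11=0
after sub edi, esi: edi=0-(-3)=3
after neg esi: esi=-(-3)=3
after neg esi: esi=-(3)=-3
after xor esi, 16: esi=(-3)^16=-19
after imul edi, esi: edi=3*(-19)=-57
after mov esi, [36]: esi=M[36]=39
after or esi, 5: esi=39|5=39
mov [36], edx → M[36]=8
halt.

8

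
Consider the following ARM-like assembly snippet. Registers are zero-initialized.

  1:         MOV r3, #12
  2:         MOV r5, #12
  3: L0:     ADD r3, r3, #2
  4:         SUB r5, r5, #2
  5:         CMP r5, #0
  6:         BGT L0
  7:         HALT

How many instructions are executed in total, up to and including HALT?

after MOV r3, #12: r3=12
after MOV r5, #12: r5=12
after ADD r3, r3, #2: r3=12+2=14
after SUB r5, r5, #2: r5=12-2=10
CMP r5, #0  (cmp 10,0)
BGT L0: taken
after ADD r3, r3, #2: r3=14+2=16
after SUB r5, r5, #2: r5=10-2=8
CMP r5, #0  (cmp 8,0)
BGT L0: taken
after ADD r3, r3, #2: r3=16+2=18
after SUB r5, r5, #2: r5=8-2=6
CMP r5, #0  (cmp 6,0)
BGT L0: taken
after ADD r3, r3, #2: r3=18+2=20
after SUB r5, r5, #2: r5=6-2=4
CMP r5, #0  (cmp 4,0)
BGT L0: taken
after ADD r3, r3, #2: r3=20+2=22
after SUB r5, r5, #2: r5=4-2=2
CMP r5, #0  (cmp 2,0)
BGT L0: taken
after ADD r3, r3, #2: r3=22+2=24
after SUB r5, r5, #2: r5=2-2=0
CMP r5, #0  (cmp 0,0)
BGT L0: not taken
halt.
Total executed instructions: 27.

27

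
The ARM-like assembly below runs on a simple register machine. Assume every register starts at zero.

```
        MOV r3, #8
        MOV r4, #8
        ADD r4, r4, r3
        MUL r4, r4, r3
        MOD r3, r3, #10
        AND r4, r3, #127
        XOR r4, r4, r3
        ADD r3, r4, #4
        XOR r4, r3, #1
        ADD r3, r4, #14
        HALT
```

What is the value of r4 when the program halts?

MOV r3, #8 → r3=8
MOV r4, #8 → r4=8
ADD r4, r4, r3 → r4=8+8=16
MUL r4, r4, r3 → r4=16*8=128
MOD r3, r3, #10 → r3=8%10=8
AND r4, r3, #127 → r4=8&127=8
XOR r4, r4, r3 → r4=8^8=0
ADD r3, r4, #4 → r3=0+4=4
XOR r4, r3, #1 → r4=4^1=5
ADD r3, r4, #14 → r3=5+14=19
halt.

5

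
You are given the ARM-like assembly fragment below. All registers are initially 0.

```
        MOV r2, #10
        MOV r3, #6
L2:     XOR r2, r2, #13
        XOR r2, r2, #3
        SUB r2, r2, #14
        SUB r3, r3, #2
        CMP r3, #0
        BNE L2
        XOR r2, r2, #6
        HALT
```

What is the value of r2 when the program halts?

MOV r2, #10 → r2=10
MOV r3, #6 → r3=6
XOR r2, r2, #13 → r2=10^13=7
XOR r2, r2, #3 → r2=7^3=4
SUB r2, r2, #14 → r2=4-14=-10
SUB r3, r3, #2 → r3=6-2=4
CMP r3, #0  (cmp 4,0)
BNE L2: taken
XOR r2, r2, #13 → r2=(-10)^13=-5
XOR r2, r2, #3 → r2=(-5)^3=-8
SUB r2, r2, #14 → r2=(-8)-14=-22
SUB r3, r3, #2 → r3=4-2=2
CMP r3, #0  (cmp 2,0)
BNE L2: taken
XOR r2, r2, #13 → r2=(-22)^13=-25
XOR r2, r2, #3 → r2=(-25)^3=-28
SUB r2, r2, #14 → r2=(-28)-14=-42
SUB r3, r3, #2 → r3=2-2=0
CMP r3, #0  (cmp 0,0)
BNE L2: not taken
XOR r2, r2, #6 → r2=(-42)^6=-48
halt.

-48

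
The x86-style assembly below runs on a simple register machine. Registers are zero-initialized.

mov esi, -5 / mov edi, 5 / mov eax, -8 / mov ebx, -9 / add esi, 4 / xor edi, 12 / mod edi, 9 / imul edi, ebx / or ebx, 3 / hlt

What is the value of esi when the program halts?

-1

mov esi, -5 → esi=-5
mov edi, 5 → edi=5
mov eax, -8 → eax=-8
mov ebx, -9 → ebx=-9
add esi, 4 → esi=(-5)+4=-1
xor edi, 12 → edi=5^12=9
mod edi, 9 → edi=9%9=0
imul edi, ebx → edi=0*(-9)=0
or ebx, 3 → ebx=(-9)|3=-9
halt.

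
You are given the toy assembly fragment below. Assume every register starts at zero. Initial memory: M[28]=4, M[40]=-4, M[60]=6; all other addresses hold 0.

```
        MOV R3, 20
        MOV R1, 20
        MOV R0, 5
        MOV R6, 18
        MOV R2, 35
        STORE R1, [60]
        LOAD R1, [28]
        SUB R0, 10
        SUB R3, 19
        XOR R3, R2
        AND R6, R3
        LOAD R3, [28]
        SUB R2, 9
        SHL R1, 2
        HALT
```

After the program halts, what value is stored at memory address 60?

MOV R3, 20 → R3=20
MOV R1, 20 → R1=20
MOV R0, 5 → R0=5
MOV R6, 18 → R6=18
MOV R2, 35 → R2=35
STORE R1, [60] → M[60]=20
LOAD R1, [28] → R1=M[28]=4
SUB R0, 10 → R0=5-10=-5
SUB R3, 19 → R3=20-19=1
XOR R3, R2 → R3=1^35=34
AND R6, R3 → R6=18&34=2
LOAD R3, [28] → R3=M[28]=4
SUB R2, 9 → R2=35-9=26
SHL R1, 2 → R1=4<<2=16
halt.

20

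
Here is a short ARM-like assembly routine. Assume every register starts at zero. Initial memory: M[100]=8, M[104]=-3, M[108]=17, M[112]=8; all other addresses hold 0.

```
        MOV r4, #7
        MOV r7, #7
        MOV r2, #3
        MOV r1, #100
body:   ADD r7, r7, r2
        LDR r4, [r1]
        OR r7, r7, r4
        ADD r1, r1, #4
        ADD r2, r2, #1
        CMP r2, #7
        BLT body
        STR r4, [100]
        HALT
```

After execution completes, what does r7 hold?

after MOV r4, #7: r4=7
after MOV r7, #7: r7=7
after MOV r2, #3: r2=3
after MOV r1, #100: r1=100
after ADD r7, r7, r2: r7=7+3=10
after LDR r4, [r1]: r4=M[100]=8
after OR r7, r7, r4: r7=10|8=10
after ADD r1, r1, #4: r1=100+4=104
after ADD r2, r2, #1: r2=3+1=4
CMP r2, #7  (cmp 4,7)
BLT body: taken
after ADD r7, r7, r2: r7=10+4=14
after LDR r4, [r1]: r4=M[104]=-3
after OR r7, r7, r4: r7=14|(-3)=-1
after ADD r1, r1, #4: r1=104+4=108
after ADD r2, r2, #1: r2=4+1=5
CMP r2, #7  (cmp 5,7)
BLT body: taken
after ADD r7, r7, r2: r7=(-1)+5=4
after LDR r4, [r1]: r4=M[108]=17
after OR r7, r7, r4: r7=4|17=21
after ADD r1, r1, #4: r1=108+4=112
after ADD r2, r2, #1: r2=5+1=6
CMP r2, #7  (cmp 6,7)
BLT body: taken
after ADD r7, r7, r2: r7=21+6=27
after LDR r4, [r1]: r4=M[112]=8
after OR r7, r7, r4: r7=27|8=27
after ADD r1, r1, #4: r1=112+4=116
after ADD r2, r2, #1: r2=6+1=7
CMP r2, #7  (cmp 7,7)
BLT body: not taken
STR r4, [100] → M[100]=8
halt.

27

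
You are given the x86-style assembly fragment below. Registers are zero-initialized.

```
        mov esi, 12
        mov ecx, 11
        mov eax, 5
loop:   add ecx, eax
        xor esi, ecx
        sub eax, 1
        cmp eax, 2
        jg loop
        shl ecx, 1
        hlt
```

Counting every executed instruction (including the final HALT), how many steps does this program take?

esi=12
ecx=11
eax=5
ecx=11+5=16
esi=12^16=28
eax=5-1=4
cmp eax, 2  (cmp 4,2)
jg loop: taken
ecx=16+4=20
esi=28^20=8
eax=4-1=3
cmp eax, 2  (cmp 3,2)
jg loop: taken
ecx=20+3=23
esi=8^23=31
eax=3-1=2
cmp eax, 2  (cmp 2,2)
jg loop: not taken
ecx=23<<1=46
halt.
Total executed instructions: 20.

20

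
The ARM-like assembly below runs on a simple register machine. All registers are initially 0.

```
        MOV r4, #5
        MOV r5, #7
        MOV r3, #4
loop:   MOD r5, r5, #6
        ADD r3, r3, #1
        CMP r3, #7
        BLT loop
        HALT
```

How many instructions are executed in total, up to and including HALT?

16

r4=5
r5=7
r3=4
r5=7%6=1
r3=4+1=5
CMP r3, #7  (cmp 5,7)
BLT loop: taken
r5=1%6=1
r3=5+1=6
CMP r3, #7  (cmp 6,7)
BLT loop: taken
r5=1%6=1
r3=6+1=7
CMP r3, #7  (cmp 7,7)
BLT loop: not taken
halt.
Total executed instructions: 16.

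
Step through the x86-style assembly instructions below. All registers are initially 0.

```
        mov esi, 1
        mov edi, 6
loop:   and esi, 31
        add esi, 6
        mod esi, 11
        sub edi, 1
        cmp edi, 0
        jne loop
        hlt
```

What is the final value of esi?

after mov esi, 1: esi=1
after mov edi, 6: edi=6
after and esi, 31: esi=1&31=1
after add esi, 6: esi=1+6=7
after mod esi, 11: esi=7%11=7
after sub edi, 1: edi=6-1=5
cmp edi, 0  (cmp 5,0)
jne loop: taken
after and esi, 31: esi=7&31=7
after add esi, 6: esi=7+6=13
after mod esi, 11: esi=13%11=2
after sub edi, 1: edi=5-1=4
cmp edi, 0  (cmp 4,0)
jne loop: taken
after and esi, 31: esi=2&31=2
after add esi, 6: esi=2+6=8
after mod esi, 11: esi=8%11=8
after sub edi, 1: edi=4-1=3
cmp edi, 0  (cmp 3,0)
jne loop: taken
after and esi, 31: esi=8&31=8
after add esi, 6: esi=8+6=14
after mod esi, 11: esi=14%11=3
after sub edi, 1: edi=3-1=2
cmp edi, 0  (cmp 2,0)
jne loop: taken
after and esi, 31: esi=3&31=3
after add esi, 6: esi=3+6=9
after mod esi, 11: esi=9%11=9
after sub edi, 1: edi=2-1=1
cmp edi, 0  (cmp 1,0)
jne loop: taken
after and esi, 31: esi=9&31=9
after add esi, 6: esi=9+6=15
after mod esi, 11: esi=15%11=4
after sub edi, 1: edi=1-1=0
cmp edi, 0  (cmp 0,0)
jne loop: not taken
halt.

4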